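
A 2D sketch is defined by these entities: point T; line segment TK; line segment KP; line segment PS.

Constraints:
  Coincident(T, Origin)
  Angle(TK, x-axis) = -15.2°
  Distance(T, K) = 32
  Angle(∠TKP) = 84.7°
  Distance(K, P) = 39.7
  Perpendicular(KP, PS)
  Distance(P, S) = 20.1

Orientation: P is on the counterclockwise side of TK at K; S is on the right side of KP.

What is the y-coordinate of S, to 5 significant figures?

27.263

T is at the origin; TK runs at -15.2° with length 32.0, so K = 32.0·(cos -15.2°, sin -15.2°) = (30.881, -8.3901). ∠TKP = 84.7°, so KP runs at -15.2° + (180° − 84.7°) = 80.100° from the x-axis; with |KP| = 39.7, P = K + 39.7·(cos 80.100°, sin 80.100°) = (37.706, 30.719). KP ⟂ PS; with |PS| = 20.1 on the right of KP, S = P + 20.1·(0.98511, -0.17193) = (57.507, 27.263). So S.y = 27.263.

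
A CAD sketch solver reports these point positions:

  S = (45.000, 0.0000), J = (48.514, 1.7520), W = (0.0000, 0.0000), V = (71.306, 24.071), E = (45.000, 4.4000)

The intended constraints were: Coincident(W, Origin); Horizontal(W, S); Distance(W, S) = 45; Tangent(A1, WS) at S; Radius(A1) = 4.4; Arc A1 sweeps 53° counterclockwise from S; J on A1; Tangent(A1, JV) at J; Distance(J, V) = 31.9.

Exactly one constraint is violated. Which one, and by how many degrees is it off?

Tangent(A1, JV) at J — off by 8.60°.

W = (0.00, 0.00) ✓; W.y = 0.00, S.y = 0.00 ✓; |WS| = 45.00 ✓; ∠(ES, SW) = 90.00° ✓; |ES| = 4.400 ✓; bearing(E→J) − bearing(E→S) = 53.00° ✓; |EJ| = 4.400 ✓; ∠(EJ, JV) = 98.60° ✗; |JV| = 31.90 ✓.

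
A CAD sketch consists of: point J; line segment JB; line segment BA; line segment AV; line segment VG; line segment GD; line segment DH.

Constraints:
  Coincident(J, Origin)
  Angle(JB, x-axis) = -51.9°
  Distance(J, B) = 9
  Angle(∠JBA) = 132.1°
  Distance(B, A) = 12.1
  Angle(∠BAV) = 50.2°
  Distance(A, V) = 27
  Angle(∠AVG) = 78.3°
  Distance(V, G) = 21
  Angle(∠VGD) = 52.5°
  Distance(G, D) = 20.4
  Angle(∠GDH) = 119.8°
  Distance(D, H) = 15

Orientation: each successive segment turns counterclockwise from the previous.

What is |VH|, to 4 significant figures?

15.50

∠VGD = 52.5° gives GD at -5.000° from the x-axis; with |GD| = 20.4, D = (7.965, -3.289). ∠GDH = 119.8° gives DH at 55.20° from the x-axis; with |DH| = 15.0, H = (16.53, 9.029). Then |VH| = |H − V| = 15.50.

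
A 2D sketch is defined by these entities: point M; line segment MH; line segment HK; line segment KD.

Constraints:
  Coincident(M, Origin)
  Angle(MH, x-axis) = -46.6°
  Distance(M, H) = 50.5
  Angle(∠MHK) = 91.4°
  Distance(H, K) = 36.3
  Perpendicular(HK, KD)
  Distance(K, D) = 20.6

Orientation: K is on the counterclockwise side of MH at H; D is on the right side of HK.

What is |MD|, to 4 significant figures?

80.39

M is at the origin; MH runs at -46.6° with length 50.5, so H = 50.5·(cos -46.6°, sin -46.6°) = (34.70, -36.69). ∠MHK = 91.4°, so HK runs at -46.6° + (180° − 91.4°) = 42.00° from the x-axis; with |HK| = 36.3, K = H + 36.3·(cos 42.00°, sin 42.00°) = (61.67, -12.40). HK ⟂ KD; with |KD| = 20.6 on the right of HK, D = K + 20.6·(0.6691, -0.7431) = (75.46, -27.71). Then |MD| = |D − M| = 80.39.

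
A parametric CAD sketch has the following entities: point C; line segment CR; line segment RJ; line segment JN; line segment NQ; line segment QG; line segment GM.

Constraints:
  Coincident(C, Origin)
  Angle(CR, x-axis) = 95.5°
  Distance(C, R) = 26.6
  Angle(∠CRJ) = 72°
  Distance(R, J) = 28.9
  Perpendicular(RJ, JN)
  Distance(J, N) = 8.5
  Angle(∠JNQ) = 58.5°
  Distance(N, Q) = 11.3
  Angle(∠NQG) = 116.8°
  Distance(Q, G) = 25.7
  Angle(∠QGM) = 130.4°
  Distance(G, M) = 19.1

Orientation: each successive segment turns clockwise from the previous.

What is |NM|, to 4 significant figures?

43.40

∠NQG = 116.8° gives QG at 72.80° from the x-axis; with |QG| = 25.7, G = (23.30, 44.32). ∠QGM = 130.4° gives GM at 23.20° from the x-axis; with |GM| = 19.1, M = (40.85, 51.85). Then |NM| = |M − N| = 43.40.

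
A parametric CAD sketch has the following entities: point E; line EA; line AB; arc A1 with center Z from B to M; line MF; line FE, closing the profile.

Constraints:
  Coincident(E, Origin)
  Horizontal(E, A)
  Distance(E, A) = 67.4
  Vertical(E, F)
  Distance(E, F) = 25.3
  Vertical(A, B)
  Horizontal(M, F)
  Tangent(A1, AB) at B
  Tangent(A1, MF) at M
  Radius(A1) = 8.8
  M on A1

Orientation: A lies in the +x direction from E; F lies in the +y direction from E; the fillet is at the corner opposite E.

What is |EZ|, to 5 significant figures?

60.879

E is at the origin; E and A share the same y with |EA| = 67.4 and A on the +x side, so A = (67.400, 0.0000). EF is vertical with |EF| = 25.3 and F on the +y side, so F = (0.0000, 25.300). The virtual corner opposite E is at (67.400, 25.300). Tangency of A1 to AB means the radius ZB is perpendicular to AB and A1 meets MF tangentially, so ZM is at right angles to MF, with radius 8.8, so the center Z sits 8.8 in from both sides at Z = (58.600, 16.500). Then |EZ| = |Z − E| = 60.879.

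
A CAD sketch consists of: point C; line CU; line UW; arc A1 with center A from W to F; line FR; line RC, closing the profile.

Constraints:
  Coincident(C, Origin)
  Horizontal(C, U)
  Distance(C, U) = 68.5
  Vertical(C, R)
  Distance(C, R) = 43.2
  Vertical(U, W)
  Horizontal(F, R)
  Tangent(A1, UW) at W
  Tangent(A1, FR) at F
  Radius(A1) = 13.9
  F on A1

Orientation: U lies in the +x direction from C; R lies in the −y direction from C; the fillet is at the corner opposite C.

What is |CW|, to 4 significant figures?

74.50

C is at the origin; C and U share the same y with |CU| = 68.5 and U on the +x side, so U = (68.50, 0.000). CR is vertical with |CR| = 43.2 and R on the −y side, so R = (0.000, -43.20). The virtual corner opposite C is at (68.50, -43.20). Tangency of A1 to UW means the radius AW is perpendicular to UW and tangency of A1 to FR means the radius AF is perpendicular to FR, with radius 13.9, so the center A sits 13.9 in from both sides at A = (54.60, -29.30). That places the tangent points at W = (68.50, -29.30) on UW and F = (54.60, -43.20) on FR. Then |CW| = |W − C| = 74.50.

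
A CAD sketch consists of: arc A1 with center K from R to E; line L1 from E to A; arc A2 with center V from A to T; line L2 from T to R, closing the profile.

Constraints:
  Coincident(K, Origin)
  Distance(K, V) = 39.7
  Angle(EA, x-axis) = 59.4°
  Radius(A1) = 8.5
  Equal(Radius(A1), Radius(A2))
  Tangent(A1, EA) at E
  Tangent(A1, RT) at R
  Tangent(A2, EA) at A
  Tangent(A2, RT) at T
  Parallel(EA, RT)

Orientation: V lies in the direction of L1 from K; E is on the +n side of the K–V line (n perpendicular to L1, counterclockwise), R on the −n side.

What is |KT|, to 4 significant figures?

40.60

Tangency of A1 to both parallel lines with radius 8.5 puts E and R at K ± 8.5·n: E = (-7.316, 4.327), R = (7.316, -4.327). Equal radii place A and T the same way about V: A = V + 8.5·n = (12.89, 38.50), T = V − 8.5·n = (27.53, 29.84). Then |KT| = |T − K| = 40.60.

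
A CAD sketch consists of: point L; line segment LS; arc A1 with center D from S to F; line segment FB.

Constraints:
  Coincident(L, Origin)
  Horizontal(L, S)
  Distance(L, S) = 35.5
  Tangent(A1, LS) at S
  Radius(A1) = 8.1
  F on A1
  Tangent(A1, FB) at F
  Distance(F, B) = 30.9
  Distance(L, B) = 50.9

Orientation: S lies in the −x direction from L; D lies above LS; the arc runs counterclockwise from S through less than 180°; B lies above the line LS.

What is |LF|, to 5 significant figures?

28.978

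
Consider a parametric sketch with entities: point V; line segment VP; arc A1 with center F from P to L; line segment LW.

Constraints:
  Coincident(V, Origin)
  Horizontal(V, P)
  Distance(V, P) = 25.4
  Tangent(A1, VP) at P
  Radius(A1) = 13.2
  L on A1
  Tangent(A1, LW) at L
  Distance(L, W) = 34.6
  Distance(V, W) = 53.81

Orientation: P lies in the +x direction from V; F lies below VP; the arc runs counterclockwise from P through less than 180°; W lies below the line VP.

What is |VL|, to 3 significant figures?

20.4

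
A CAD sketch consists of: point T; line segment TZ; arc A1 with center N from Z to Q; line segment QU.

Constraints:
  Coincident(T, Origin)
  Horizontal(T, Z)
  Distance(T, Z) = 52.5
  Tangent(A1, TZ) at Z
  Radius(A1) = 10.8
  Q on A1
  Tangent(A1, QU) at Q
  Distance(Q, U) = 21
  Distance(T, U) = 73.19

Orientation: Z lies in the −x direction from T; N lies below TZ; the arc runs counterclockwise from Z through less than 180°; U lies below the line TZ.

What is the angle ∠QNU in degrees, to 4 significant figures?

62.78°

T is at the origin; TZ is horizontal with |TZ| = 52.5 and Z on the −x side, so Z = (-52.50, 0.000). A1 meets TZ tangentially, so NZ is at right angles to TZ, so N = Z + (0, -10.8) = (-52.50, -10.80). Since NQ ⟂ QU (tangency), |NU| = √(10.8² + 21.0²) = 23.61 regardless of where Q sits on A1. So U lies on both circle(T, 73.19) and circle(N, 23.61); the below-TZ intersection is U = (-67.01, -29.43). Q is the foot of the tangent from U: Q = (-63.11, -8.794).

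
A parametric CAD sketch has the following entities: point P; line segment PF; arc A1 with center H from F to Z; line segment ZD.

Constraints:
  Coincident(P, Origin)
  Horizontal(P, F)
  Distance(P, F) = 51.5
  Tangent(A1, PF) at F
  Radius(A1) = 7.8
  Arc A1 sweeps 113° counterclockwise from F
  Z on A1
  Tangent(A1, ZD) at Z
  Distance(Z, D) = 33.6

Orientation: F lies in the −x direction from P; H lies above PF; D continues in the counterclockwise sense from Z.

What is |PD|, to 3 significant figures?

71.0

On A1, F sits at bearing -90° from H; a 113° counterclockwise sweep puts Z at bearing 23°, so Z = H + 7.8·(cos 23°, sin 23°) = (-44.3, 10.8). Tangency of A1 to ZD means the radius HZ is perpendicular to ZD, so ZD runs along (−sin 23°, cos 23°); with |ZD| = 33.6, D = (-57.4, 41.8). Then |PD| = |D − P| = 71.0.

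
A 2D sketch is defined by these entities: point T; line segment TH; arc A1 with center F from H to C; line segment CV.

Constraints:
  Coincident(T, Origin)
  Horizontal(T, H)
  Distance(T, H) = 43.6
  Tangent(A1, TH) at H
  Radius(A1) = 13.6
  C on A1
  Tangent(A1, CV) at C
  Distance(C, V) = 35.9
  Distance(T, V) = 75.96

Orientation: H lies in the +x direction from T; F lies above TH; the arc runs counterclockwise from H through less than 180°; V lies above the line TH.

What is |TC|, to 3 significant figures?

58.7

Checks: T = (0.00, 0.00) ✓; |FC| = 13.60 ✓; ∠(FC, CV) = 90.00° ✓; |CV| = 35.90 ✓; |TV| = 75.96 ✓.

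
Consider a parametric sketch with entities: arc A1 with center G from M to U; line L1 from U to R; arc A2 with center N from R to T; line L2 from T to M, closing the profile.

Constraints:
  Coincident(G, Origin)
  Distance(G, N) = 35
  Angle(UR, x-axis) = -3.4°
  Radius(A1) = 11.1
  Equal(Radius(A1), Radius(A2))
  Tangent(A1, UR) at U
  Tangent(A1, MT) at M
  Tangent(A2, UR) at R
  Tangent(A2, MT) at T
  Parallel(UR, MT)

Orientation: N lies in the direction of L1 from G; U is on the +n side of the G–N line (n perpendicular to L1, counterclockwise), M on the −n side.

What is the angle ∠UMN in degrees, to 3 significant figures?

72.4°

G is at the origin and N lies 35.0 along u from G, so N = 35.0·u = (34.9, -2.08). Tangency of A1 to both parallel lines with radius 11.1 puts U and M at G ± 11.1·n: U = (0.658, 11.1), M = (-0.658, -11.1). Then cos ∠UMN = MU·MN / (|MU||MN|), giving 72.4°.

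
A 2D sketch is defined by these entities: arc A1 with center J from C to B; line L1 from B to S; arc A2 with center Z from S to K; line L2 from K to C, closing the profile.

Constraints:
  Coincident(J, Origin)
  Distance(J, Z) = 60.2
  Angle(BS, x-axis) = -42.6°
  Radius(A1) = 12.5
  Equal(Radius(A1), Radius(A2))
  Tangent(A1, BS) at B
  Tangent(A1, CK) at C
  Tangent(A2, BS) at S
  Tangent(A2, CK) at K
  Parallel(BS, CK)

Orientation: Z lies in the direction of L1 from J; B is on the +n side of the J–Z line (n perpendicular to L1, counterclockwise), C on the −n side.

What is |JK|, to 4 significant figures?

61.48

Tangency of A1 to both parallel lines with radius 12.5 puts B and C at J ± 12.5·n: B = (8.461, 9.201), C = (-8.461, -9.201). Equal radii place S and K the same way about Z: S = Z + 12.5·n = (52.77, -31.55), K = Z − 12.5·n = (35.85, -49.95). Then |JK| = |K − J| = 61.48.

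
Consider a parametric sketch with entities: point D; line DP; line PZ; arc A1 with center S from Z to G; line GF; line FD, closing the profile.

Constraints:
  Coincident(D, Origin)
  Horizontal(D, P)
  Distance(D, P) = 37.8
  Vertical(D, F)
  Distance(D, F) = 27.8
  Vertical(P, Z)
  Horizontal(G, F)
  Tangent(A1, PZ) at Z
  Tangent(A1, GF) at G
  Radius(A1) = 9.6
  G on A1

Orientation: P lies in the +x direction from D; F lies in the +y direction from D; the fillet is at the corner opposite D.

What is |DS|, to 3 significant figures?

33.6

D is at the origin; D and P share the same y with |DP| = 37.8 and P on the +x side, so P = (37.8, 0.00). DF is vertical with |DF| = 27.8 and F on the +y side, so F = (0.00, 27.8). The virtual corner opposite D is at (37.8, 27.8). Tangency of A1 to PZ means the radius SZ is perpendicular to PZ and tangency of A1 to GF means the radius SG is perpendicular to GF, with radius 9.6, so the center S sits 9.6 in from both sides at S = (28.2, 18.2). Then |DS| = |S − D| = 33.6.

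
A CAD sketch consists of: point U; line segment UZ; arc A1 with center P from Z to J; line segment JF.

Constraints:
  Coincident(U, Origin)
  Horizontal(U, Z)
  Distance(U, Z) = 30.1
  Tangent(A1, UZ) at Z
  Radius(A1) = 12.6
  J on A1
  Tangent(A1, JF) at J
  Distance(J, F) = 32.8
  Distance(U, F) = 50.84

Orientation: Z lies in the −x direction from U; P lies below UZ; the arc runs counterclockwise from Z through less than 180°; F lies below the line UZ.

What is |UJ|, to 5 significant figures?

44.965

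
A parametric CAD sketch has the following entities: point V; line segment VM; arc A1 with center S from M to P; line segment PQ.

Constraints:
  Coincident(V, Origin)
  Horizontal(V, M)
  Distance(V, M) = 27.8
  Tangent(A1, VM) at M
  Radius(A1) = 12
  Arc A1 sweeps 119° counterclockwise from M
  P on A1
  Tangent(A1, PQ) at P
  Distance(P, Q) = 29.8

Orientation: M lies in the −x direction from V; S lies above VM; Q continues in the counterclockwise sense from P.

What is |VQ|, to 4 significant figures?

54.16

V is at the origin; V and M share the same y with |VM| = 27.8 and M on the −x side, so M = (-27.80, 0.000). The tangent condition forces SM to be normal to VM, so S = M + (0, 12) = (-27.80, 12.00). On A1, M sits at bearing -90° from S; a 119° counterclockwise sweep puts P at bearing 29°, so P = S + 12.0·(cos 29°, sin 29°) = (-17.30, 17.82). A1 meets PQ tangentially, so SP is at right angles to PQ, so PQ runs along (−sin 29°, cos 29°); with |PQ| = 29.8, Q = (-31.75, 43.88). Then |VQ| = |Q − V| = 54.16.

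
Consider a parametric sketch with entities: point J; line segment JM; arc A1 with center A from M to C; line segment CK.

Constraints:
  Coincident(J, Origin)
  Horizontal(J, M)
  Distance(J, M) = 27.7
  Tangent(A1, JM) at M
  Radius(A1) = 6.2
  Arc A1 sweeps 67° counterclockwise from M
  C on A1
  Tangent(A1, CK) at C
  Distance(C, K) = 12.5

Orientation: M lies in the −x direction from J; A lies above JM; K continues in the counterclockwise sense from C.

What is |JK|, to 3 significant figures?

22.9

On A1, M sits at bearing -90° from A; a 67° counterclockwise sweep puts C at bearing -23°, so C = A + 6.2·(cos -23°, sin -23°) = (-22.0, 3.78). Since A1 is tangent to CK there, AC ⟂ CK, so CK runs along (−sin -23°, cos -23°); with |CK| = 12.5, K = (-17.1, 15.3). Then |JK| = |K − J| = 22.9.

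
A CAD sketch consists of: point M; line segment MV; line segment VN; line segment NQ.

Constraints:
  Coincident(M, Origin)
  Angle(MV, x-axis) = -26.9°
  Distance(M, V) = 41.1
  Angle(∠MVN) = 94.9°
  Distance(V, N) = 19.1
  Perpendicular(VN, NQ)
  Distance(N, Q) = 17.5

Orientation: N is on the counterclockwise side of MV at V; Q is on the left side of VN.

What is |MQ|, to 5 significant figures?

32.575

M is at the origin; MV runs at -26.9° with length 41.1, so V = 41.1·(cos -26.9°, sin -26.9°) = (36.653, -18.595). ∠MVN = 94.9°, so VN runs at -26.9° + (180° − 94.9°) = 58.200° from the x-axis; with |VN| = 19.1, N = V + 19.1·(cos 58.200°, sin 58.200°) = (46.718, -2.3621). VN ⟂ NQ; with |NQ| = 17.5 on the left of VN, Q = N + 17.5·(-0.84989, 0.52696) = (31.845, 6.8596). Then |MQ| = |Q − M| = 32.575.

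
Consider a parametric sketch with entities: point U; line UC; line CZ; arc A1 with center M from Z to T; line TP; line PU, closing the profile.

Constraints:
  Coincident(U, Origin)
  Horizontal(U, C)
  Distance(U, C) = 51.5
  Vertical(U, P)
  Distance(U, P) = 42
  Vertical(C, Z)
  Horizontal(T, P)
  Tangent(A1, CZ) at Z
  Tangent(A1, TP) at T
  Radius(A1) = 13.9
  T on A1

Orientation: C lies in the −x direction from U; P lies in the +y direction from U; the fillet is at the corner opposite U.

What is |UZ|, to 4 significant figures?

58.67

The virtual corner opposite U is at (-51.50, 42.00). Tangency of A1 to CZ means the radius MZ is perpendicular to CZ and the tangent condition forces MT to be normal to TP, with radius 13.9, so the center M sits 13.9 in from both sides at M = (-37.60, 28.10). That places the tangent points at Z = (-51.50, 28.10) on CZ and T = (-37.60, 42.00) on TP. Then |UZ| = |Z − U| = 58.67.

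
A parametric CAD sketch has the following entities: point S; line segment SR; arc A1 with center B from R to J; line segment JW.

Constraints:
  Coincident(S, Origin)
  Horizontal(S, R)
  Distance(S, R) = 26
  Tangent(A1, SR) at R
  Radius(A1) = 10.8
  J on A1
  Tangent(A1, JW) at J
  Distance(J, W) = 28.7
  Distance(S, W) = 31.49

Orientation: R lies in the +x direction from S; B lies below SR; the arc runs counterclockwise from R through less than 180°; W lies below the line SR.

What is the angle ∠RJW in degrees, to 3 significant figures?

149°

Checks: |BJ| = 10.80 ✓; ∠(BJ, JW) = 90.00° ✓; |JW| = 28.70 ✓; |SW| = 31.49 ✓.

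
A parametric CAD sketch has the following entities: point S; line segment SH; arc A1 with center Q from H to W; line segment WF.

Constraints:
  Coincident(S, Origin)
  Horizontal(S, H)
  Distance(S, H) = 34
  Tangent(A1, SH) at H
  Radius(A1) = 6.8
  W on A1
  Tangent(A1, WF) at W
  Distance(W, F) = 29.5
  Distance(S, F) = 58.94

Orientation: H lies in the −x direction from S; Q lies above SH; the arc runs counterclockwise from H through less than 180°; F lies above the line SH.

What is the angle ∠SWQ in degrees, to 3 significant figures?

117°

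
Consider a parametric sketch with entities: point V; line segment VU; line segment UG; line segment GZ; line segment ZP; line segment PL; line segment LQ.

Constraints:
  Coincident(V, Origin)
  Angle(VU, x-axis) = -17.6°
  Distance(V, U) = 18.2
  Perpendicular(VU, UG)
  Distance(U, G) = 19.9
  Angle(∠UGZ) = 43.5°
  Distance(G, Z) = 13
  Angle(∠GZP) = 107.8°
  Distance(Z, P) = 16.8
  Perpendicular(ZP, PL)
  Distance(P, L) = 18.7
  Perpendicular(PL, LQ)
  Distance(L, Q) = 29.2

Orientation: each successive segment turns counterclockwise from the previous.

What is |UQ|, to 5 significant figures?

30.364

V is at the origin; VU runs at -17.6° with length 18.2, so U = (17.348, -5.5031). The perpendicularity gives UG at right angles to VU, so UG runs at 72.400°; with |UG| = 19.9, G = (23.365, 13.465). ∠UGZ = 43.5° gives GZ at -151.10° from the x-axis; with |GZ| = 13.0, Z = (11.984, 7.1827). ∠GZP = 107.8° gives ZP at -78.900° from the x-axis; with |ZP| = 16.8, P = (15.219, -9.3030). ZP is perpendicular to PL, so PL runs at 11.100°; with |PL| = 18.7, L = (33.569, -5.7029). The perpendicularity gives LQ at right angles to PL, so LQ runs at 101.10°; with |LQ| = 29.2, Q = (27.947, 22.951). Then |UQ| = |Q − U| = 30.364.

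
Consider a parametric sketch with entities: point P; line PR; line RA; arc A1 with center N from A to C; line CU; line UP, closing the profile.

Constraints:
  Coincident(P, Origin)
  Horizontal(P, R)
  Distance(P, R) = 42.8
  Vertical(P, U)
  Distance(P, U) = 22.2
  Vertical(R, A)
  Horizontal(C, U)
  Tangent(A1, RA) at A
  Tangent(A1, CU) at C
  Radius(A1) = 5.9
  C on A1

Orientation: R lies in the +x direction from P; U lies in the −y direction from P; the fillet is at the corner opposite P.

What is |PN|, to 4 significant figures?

40.34

P is at the origin; PR is horizontal with |PR| = 42.8 and R on the +x side, so R = (42.80, 0.000). P and U share the same x with |PU| = 22.2 and U on the −y side, so U = (0.000, -22.20). The virtual corner opposite P is at (42.80, -22.20). Since A1 is tangent to RA there, NA ⟂ RA and tangency of A1 to CU means the radius NC is perpendicular to CU, with radius 5.9, so the center N sits 5.9 in from both sides at N = (36.90, -16.30). Then |PN| = |N − P| = 40.34.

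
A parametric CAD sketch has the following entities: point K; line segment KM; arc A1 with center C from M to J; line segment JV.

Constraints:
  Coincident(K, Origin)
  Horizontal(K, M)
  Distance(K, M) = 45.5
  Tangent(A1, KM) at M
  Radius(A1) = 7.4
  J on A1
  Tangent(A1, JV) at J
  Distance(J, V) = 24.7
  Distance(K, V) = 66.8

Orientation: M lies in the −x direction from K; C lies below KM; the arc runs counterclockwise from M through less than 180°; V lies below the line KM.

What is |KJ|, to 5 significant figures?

52.745

K is at the origin; K and M share the same y with |KM| = 45.5 and M on the −x side, so M = (-45.500, 0.0000). A1 meets KM tangentially, so CM is at right angles to KM, so C = M + (0, -7.4) = (-45.500, -7.4000). Since CJ ⟂ JV (tangency), |CV| = √(7.4² + 24.7²) = 25.785 regardless of where J sits on A1. So V lies on both circle(K, 66.8) and circle(C, 25.785); the below-KM intersection is V = (-60.463, -28.399). J is the foot of the tangent from V: J = (-52.506, -5.0161).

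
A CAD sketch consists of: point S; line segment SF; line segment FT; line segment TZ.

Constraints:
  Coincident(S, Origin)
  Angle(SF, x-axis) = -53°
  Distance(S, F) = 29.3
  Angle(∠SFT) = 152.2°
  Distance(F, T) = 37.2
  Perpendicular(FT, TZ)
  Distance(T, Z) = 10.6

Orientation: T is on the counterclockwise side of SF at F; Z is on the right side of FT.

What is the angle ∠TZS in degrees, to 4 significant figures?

68.97°

S is at the origin; SF runs at -53.0° with length 29.3, so F = 29.3·(cos -53.0°, sin -53.0°) = (17.63, -23.40). ∠SFT = 152.2°, so FT runs at -53.0° + (180° − 152.2°) = -25.20° from the x-axis; with |FT| = 37.2, T = F + 37.2·(cos -25.20°, sin -25.20°) = (51.29, -39.24). The perpendicularity gives TZ at right angles to FT; with |TZ| = 10.6 on the right of FT, Z = T + 10.6·(-0.4258, -0.9048) = (46.78, -48.83). Then cos ∠TZS = ZT·ZS / (|ZT||ZS|), giving 68.97°.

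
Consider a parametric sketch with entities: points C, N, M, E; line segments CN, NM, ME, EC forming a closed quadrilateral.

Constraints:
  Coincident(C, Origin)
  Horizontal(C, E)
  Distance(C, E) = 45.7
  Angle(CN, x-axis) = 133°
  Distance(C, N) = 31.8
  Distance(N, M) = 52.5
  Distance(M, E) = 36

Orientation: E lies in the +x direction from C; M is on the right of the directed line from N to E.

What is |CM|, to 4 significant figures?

20.72

Checks: |NM| = 52.50 ✓; |ME| = 36.00 ✓.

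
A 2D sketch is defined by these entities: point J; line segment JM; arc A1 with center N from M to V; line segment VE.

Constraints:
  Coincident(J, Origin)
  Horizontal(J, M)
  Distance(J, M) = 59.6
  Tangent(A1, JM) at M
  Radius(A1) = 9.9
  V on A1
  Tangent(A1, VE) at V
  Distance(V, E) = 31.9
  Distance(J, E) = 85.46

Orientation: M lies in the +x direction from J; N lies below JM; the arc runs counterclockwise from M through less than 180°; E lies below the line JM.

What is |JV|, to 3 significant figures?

55.5

J is at the origin; J and M share the same y with |JM| = 59.6 and M on the +x side, so M = (59.6, 0.00). The tangent condition forces NM to be normal to JM, so N = M + (0, -9.9) = (59.6, -9.90). Since NV ⟂ VE (tangency), |NE| = √(9.9² + 31.9²) = 33.4 regardless of where V sits on A1. So E lies on both circle(J, 85.46) and circle(N, 33.4); the below-JM intersection is E = (76.1, -39.0). V is the foot of the tangent from E: V = (52.8, -17.1).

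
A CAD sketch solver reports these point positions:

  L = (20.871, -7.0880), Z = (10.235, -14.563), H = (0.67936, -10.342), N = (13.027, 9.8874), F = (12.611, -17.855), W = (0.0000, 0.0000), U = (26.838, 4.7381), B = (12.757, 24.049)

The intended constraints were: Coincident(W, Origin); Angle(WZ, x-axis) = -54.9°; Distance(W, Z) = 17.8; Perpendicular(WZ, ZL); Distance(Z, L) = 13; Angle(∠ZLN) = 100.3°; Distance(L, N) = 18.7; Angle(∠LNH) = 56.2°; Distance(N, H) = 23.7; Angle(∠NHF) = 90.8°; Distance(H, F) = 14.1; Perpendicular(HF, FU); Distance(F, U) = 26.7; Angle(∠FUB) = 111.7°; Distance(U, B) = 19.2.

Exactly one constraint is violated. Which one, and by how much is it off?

Distance(U, B) = 19.2 — off by 4.70.

W = (0.00, 0.00) ✓; WZ at -54.90° ✓; |WZ| = 17.80 ✓; ∠(WZ, ZL) = 90.00° ✓; |ZL| = 13.00 ✓; ∠ZLN = 100.3° ✓; |LN| = 18.70 ✓; ∠LNH = 56.20° ✓; |NH| = 23.70 ✓; ∠NHF = 90.80° ✓; |HF| = 14.10 ✓; ∠(HF, FU) = 90.00° ✓; |FU| = 26.70 ✓; ∠FUB = 111.7° ✓; |UB| = 23.90 ✗.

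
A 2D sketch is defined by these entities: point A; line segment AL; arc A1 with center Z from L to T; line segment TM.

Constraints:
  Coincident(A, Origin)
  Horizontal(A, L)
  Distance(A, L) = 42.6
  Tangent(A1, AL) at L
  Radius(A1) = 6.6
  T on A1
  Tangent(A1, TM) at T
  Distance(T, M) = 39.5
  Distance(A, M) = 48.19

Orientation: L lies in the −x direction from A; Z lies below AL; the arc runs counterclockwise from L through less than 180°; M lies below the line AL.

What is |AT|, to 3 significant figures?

49.0

Checks: ∠(ZL, LA) = 90.00° ✓; |ZT| = 6.600 ✓; ∠(ZT, TM) = 90.00° ✓; |TM| = 39.50 ✓; |AM| = 48.19 ✓.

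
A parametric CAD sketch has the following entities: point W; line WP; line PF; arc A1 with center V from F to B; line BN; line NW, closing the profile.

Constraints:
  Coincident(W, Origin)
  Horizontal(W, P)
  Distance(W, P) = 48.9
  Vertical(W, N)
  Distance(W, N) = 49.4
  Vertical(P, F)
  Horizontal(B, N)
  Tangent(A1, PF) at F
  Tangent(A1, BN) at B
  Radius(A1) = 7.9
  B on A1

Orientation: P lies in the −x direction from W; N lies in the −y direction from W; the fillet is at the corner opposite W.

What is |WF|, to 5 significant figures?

64.136

W is at the origin; W and P share the same y with |WP| = 48.9 and P on the −x side, so P = (-48.900, 0.0000). WN is vertical with |WN| = 49.4 and N on the −y side, so N = (0.0000, -49.400). The virtual corner opposite W is at (-48.900, -49.400). Since A1 is tangent to PF there, VF ⟂ PF and A1 meets BN tangentially, so VB is at right angles to BN, with radius 7.9, so the center V sits 7.9 in from both sides at V = (-41.000, -41.500). That places the tangent points at F = (-48.900, -41.500) on PF and B = (-41.000, -49.400) on BN. Then |WF| = |F − W| = 64.136.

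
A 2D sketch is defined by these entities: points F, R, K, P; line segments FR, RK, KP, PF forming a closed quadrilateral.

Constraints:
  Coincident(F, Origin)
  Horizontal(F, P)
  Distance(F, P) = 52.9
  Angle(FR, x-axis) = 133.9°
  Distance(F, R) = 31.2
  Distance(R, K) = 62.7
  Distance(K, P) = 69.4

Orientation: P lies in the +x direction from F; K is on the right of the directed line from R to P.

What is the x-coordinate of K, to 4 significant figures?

-5.161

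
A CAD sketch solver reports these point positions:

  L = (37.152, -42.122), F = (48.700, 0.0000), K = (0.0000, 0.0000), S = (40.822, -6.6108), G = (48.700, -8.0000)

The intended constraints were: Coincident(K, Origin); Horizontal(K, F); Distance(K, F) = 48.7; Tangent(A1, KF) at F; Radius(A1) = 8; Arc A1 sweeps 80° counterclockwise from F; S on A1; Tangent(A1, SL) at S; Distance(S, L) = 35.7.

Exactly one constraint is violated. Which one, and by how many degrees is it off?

Tangent(A1, SL) at S — off by 4.10°.

K = (0.00, 0.00) ✓; K.y = 0.00, F.y = 0.00 ✓; |KF| = 48.70 ✓; ∠(GF, FK) = 90.00° ✓; |GF| = 8.000 ✓; bearing(G→S) − bearing(G→F) = 80.00° ✓; |GS| = 8.000 ✓; ∠(GS, SL) = 85.90° ✗; |SL| = 35.70 ✓.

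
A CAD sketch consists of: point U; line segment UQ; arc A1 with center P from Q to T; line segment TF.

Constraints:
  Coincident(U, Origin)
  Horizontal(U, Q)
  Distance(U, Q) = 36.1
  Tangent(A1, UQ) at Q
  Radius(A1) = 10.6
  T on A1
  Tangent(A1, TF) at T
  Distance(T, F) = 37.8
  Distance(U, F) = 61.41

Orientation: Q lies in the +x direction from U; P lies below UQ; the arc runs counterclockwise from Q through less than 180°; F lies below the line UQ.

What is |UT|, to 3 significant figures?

29.1

U is at the origin; UQ is horizontal with |UQ| = 36.1 and Q on the +x side, so Q = (36.1, 0.00). Tangency of A1 to UQ means the radius PQ is perpendicular to UQ, so P = Q + (0, -10.6) = (36.1, -10.6). Since PT ⟂ TF (tangency), |PF| = √(10.6² + 37.8²) = 39.3 regardless of where T sits on A1. So F lies on both circle(U, 61.41) and circle(P, 39.3); the below-UQ intersection is F = (35.9, -49.9). T is the foot of the tangent from F: T = (25.9, -13.4).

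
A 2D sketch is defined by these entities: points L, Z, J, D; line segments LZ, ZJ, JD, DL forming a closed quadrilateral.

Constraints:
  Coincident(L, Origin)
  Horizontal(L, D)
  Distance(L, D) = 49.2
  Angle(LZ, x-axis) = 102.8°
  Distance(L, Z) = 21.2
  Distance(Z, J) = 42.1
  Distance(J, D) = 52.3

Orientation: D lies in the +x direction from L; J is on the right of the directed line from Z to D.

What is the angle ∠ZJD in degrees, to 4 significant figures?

74.52°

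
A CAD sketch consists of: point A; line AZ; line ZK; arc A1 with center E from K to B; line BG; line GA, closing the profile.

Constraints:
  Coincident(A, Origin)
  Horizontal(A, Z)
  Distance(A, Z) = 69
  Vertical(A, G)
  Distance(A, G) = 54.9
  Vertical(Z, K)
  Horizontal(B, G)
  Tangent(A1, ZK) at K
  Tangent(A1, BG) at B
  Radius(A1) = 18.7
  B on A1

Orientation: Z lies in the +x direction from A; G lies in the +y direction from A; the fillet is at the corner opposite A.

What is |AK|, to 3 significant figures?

77.9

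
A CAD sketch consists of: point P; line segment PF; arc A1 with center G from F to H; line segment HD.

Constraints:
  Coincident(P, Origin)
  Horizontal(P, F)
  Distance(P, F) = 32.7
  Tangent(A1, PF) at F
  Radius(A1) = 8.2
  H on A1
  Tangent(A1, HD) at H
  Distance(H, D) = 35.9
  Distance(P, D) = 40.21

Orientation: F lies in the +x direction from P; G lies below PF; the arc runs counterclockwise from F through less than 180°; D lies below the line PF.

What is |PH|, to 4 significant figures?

25.61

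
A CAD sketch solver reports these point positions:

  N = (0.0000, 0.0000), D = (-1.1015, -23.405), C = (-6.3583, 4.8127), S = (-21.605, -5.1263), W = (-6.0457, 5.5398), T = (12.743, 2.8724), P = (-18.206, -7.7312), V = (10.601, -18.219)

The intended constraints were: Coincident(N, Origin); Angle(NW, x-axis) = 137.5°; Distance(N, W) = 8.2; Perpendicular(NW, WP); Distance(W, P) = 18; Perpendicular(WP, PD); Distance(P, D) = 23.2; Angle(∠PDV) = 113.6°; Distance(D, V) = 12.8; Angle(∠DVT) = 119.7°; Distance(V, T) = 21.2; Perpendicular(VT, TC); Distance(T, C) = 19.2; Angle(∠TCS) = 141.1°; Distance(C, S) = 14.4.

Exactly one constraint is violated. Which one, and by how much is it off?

Distance(C, S) = 14.4 — off by 3.80.

N = (0.00, 0.00) ✓; NW at 137.5° ✓; |NW| = 8.200 ✓; ∠(NW, WP) = 90.00° ✓; |WP| = 18.00 ✓; ∠(WP, PD) = 90.00° ✓; |PD| = 23.20 ✓; ∠PDV = 113.6° ✓; |DV| = 12.80 ✓; ∠DVT = 119.7° ✓; |VT| = 21.20 ✓; ∠(VT, TC) = 90.00° ✓; |TC| = 19.20 ✓; ∠TCS = 141.1° ✓; |CS| = 18.20 ✗.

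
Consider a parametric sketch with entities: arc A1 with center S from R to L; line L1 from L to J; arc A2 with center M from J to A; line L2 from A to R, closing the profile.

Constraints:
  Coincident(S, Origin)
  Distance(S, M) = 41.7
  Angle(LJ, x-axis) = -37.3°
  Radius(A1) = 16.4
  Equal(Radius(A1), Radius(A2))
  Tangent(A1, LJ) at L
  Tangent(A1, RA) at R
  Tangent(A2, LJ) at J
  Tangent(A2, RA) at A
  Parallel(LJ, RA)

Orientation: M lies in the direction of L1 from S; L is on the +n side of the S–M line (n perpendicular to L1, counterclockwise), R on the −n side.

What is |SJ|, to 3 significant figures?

44.8

The slot axis is L1's direction at -37.3°, so u = (cos -37.3°, sin -37.3°) = (0.795, -0.606) and n = (−sin -37.3°, cos -37.3°) = (0.606, 0.795). S is at the origin and M lies 41.7 along u from S, so M = 41.7·u = (33.2, -25.3). Tangency of A1 to both parallel lines with radius 16.4 puts L and R at S ± 16.4·n: L = (9.94, 13.0), R = (-9.94, -13.0). Equal radii place J and A the same way about M: J = M + 16.4·n = (43.1, -12.2), A = M − 16.4·n = (23.2, -38.3). Then |SJ| = |J − S| = 44.8.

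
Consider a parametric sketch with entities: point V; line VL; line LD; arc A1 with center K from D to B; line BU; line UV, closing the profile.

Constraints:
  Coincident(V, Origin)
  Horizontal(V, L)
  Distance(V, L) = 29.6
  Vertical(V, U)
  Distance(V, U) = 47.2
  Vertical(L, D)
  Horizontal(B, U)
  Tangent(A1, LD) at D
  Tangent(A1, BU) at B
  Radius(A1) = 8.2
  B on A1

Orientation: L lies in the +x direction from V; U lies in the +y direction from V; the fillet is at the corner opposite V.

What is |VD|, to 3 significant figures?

49.0

V is at the origin; VL is horizontal with |VL| = 29.6 and L on the +x side, so L = (29.6, 0.00). VU is vertical with |VU| = 47.2 and U on the +y side, so U = (0.00, 47.2). The virtual corner opposite V is at (29.6, 47.2). Tangency of A1 to LD means the radius KD is perpendicular to LD and A1 meets BU tangentially, so KB is at right angles to BU, with radius 8.2, so the center K sits 8.2 in from both sides at K = (21.4, 39.0). That places the tangent points at D = (29.6, 39.0) on LD and B = (21.4, 47.2) on BU. Then |VD| = |D − V| = 49.0.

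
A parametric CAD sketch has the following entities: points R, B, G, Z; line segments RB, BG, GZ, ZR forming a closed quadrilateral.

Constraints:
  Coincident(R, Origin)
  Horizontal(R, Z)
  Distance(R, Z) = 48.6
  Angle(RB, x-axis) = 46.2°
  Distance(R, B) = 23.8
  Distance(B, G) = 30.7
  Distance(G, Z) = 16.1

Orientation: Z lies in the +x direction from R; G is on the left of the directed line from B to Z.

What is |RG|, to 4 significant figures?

49.80

Checks: |BG| = 30.70 ✓; |GZ| = 16.10 ✓.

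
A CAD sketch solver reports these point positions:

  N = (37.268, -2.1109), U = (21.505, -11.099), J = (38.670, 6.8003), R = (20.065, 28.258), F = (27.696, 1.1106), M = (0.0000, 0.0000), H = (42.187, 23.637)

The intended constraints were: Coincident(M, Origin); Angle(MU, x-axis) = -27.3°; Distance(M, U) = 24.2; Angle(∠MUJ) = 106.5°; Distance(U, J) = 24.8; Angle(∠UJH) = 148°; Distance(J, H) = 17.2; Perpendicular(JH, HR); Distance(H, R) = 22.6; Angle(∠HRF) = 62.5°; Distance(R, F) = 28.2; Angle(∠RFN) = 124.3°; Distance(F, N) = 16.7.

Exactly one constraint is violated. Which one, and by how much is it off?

Distance(F, N) = 16.7 — off by 6.60.

M = (0.00, 0.00) ✓; MU at -27.30° ✓; |MU| = 24.20 ✓; ∠MUJ = 106.5° ✓; |UJ| = 24.80 ✓; ∠UJH = 148.0° ✓; |JH| = 17.20 ✓; ∠(JH, HR) = 90.00° ✓; |HR| = 22.60 ✓; ∠HRF = 62.50° ✓; |RF| = 28.20 ✓; ∠RFN = 124.3° ✓; |FN| = 10.10 ✗.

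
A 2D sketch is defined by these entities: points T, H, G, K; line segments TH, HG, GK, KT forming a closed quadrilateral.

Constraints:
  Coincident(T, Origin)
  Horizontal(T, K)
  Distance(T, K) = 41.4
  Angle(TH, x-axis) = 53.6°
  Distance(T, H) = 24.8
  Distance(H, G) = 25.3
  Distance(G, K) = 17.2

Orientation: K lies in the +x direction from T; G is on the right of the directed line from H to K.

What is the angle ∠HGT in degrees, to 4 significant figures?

59.38°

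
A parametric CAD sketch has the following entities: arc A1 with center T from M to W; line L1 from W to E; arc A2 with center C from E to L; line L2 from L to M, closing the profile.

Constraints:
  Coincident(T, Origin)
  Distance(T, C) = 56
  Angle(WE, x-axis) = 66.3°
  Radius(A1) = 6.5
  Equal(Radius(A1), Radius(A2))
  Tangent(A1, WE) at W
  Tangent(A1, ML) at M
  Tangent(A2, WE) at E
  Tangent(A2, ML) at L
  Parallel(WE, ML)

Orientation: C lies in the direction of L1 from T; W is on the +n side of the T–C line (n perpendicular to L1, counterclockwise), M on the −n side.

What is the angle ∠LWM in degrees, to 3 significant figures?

76.9°

The slot axis is L1's direction at 66.3°, so u = (cos 66.3°, sin 66.3°) = (0.402, 0.916) and n = (−sin 66.3°, cos 66.3°) = (-0.916, 0.402). T is at the origin and C lies 56.0 along u from T, so C = 56.0·u = (22.5, 51.3). Tangency of A1 to both parallel lines with radius 6.5 puts W and M at T ± 6.5·n: W = (-5.95, 2.61), M = (5.95, -2.61). Equal radii place E and L the same way about C: E = C + 6.5·n = (16.6, 53.9), L = C − 6.5·n = (28.5, 48.7). Then cos ∠LWM = WL·WM / (|WL||WM|), giving 76.9°.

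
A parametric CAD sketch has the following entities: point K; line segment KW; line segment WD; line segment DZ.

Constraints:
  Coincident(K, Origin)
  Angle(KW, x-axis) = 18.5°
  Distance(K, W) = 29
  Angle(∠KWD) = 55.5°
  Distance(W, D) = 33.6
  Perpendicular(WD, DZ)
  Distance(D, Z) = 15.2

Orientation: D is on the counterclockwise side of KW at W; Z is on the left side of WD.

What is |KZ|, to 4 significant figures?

19.25

∠KWD = 55.5°, so WD runs at 18.5° + (180° − 55.5°) = 143.0° from the x-axis; with |WD| = 33.6, D = W + 33.6·(cos 143.0°, sin 143.0°) = (0.6672, 29.42). The perpendicularity gives DZ at right angles to WD; with |DZ| = 15.2 on the left of WD, Z = D + 15.2·(-0.6018, -0.7986) = (-8.480, 17.28). Then |KZ| = |Z − K| = 19.25.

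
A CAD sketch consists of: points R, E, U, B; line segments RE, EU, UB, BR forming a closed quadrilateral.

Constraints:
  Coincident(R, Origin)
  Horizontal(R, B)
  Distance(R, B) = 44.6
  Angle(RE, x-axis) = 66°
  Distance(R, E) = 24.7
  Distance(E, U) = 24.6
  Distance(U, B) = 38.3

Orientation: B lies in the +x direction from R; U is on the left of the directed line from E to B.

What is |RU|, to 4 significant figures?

47.19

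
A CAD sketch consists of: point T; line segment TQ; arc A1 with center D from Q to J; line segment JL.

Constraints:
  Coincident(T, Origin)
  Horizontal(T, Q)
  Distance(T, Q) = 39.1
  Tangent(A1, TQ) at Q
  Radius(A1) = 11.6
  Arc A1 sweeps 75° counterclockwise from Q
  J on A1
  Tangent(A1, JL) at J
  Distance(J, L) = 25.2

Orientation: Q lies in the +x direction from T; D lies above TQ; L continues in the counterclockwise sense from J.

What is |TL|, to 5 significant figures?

65.683

T is at the origin; TQ is horizontal with |TQ| = 39.1 and Q on the +x side, so Q = (39.100, 0.0000). A1 meets TQ tangentially, so DQ is at right angles to TQ, so D = Q + (0, 11.6) = (39.100, 11.600). On A1, Q sits at bearing -90° from D; a 75° counterclockwise sweep puts J at bearing -15°, so J = D + 11.6·(cos -15°, sin -15°) = (50.305, 8.5977). The tangent condition forces DJ to be normal to JL, so JL runs along (−sin -15°, cos -15°); with |JL| = 25.2, L = (56.827, 32.939). Then |TL| = |L − T| = 65.683.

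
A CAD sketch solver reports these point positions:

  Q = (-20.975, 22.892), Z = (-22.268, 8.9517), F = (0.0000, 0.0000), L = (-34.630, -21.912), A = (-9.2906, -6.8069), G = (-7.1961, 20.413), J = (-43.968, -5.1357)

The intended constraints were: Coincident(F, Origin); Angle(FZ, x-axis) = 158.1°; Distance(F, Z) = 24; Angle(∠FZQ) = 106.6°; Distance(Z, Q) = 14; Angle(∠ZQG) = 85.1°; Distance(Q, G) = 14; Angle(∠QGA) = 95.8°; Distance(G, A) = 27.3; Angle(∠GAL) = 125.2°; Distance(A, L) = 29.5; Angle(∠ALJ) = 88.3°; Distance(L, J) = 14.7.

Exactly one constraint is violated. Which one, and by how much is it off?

Distance(L, J) = 14.7 — off by 4.50.

F = (0.00, 0.00) ✓; FZ at 158.1° ✓; |FZ| = 24.00 ✓; ∠FZQ = 106.6° ✓; |ZQ| = 14.00 ✓; ∠ZQG = 85.10° ✓; |QG| = 14.00 ✓; ∠QGA = 95.80° ✓; |GA| = 27.30 ✓; ∠GAL = 125.2° ✓; |AL| = 29.50 ✓; ∠ALJ = 88.30° ✓; |LJ| = 19.20 ✗.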